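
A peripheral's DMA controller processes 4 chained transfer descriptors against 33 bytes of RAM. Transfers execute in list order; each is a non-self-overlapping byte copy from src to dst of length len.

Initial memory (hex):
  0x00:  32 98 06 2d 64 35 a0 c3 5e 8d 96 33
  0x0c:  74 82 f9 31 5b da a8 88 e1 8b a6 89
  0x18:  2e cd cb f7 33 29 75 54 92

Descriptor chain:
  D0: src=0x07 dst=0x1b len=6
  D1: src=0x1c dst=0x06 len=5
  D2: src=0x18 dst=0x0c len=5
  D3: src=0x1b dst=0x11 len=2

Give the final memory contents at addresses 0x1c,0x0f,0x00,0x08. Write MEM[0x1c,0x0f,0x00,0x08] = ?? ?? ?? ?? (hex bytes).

MEM[0x1c,0x0f,0x00,0x08] = 5e c3 32 96

  after D0: wrote 6B at 0x1b = c35e8d963374
  after D1: wrote 5B at 0x06 = 5e8d963374
  after D2: wrote 5B at 0x0c = 2ecdcbc35e
  after D3: wrote 2B at 0x11 = c35e
query mem[0x1c]=0x5e, mem[0x0f]=0xc3, mem[0x00]=0x32, mem[0x08]=0x96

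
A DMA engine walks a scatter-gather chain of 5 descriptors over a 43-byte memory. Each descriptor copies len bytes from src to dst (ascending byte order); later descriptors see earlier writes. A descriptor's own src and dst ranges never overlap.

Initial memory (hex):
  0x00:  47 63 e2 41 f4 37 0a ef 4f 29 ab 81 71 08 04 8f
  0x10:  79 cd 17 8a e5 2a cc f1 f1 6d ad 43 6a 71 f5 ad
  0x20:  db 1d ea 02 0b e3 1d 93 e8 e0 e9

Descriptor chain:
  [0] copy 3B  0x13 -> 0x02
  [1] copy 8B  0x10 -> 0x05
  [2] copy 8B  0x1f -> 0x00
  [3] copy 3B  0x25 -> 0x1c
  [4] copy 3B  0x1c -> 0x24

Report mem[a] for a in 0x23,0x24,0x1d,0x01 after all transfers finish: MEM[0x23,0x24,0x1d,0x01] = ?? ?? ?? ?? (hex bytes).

MEM[0x23,0x24,0x1d,0x01] = 02 e3 1d db

[0] 0x13->0x02 len=3 : 8a e5 2a
[1] 0x10->0x05 len=8 : 79 cd 17 8a e5 2a cc f1
[2] 0x1f->0x00 len=8 : ad db 1d ea 02 0b e3 1d
[3] 0x25->0x1c len=3 : e3 1d 93
[4] 0x1c->0x24 len=3 : e3 1d 93
query mem[0x23]=0x02, mem[0x24]=0xe3, mem[0x1d]=0x1d, mem[0x01]=0xdb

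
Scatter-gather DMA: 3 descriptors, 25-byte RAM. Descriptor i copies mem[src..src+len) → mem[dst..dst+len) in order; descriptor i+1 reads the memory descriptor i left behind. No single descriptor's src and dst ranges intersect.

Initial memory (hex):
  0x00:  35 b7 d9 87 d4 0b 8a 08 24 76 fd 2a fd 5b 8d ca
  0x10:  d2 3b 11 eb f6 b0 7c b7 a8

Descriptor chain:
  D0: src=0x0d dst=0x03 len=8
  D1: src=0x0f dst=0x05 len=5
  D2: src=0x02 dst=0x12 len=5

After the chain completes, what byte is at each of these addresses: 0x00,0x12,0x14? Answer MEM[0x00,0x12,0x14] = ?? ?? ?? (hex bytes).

MEM[0x00,0x12,0x14] = 35 d9 8d

#0 dst[0x03+8] := {0x5b,0x8d,0xca,0xd2,0x3b,0x11,0xeb,0xf6}
#1 dst[0x05+5] := {0xca,0xd2,0x3b,0x11,0xeb}
#2 dst[0x12+5] := {0xd9,0x5b,0x8d,0xca,0xd2}
query mem[0x00]=0x35, mem[0x12]=0xd9, mem[0x14]=0x8d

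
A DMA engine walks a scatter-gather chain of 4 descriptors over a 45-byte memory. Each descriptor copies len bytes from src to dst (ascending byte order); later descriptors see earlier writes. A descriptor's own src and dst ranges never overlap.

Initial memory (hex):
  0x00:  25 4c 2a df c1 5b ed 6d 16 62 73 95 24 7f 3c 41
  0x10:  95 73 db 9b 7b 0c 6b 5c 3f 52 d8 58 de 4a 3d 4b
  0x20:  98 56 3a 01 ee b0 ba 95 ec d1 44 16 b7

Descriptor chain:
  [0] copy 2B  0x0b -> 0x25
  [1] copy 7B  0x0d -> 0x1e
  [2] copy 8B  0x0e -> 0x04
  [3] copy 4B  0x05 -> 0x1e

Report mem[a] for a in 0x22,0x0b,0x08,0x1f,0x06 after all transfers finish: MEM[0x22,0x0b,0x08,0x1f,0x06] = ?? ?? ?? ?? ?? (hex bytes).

[0] 0x0b->0x25 len=2 : 95 24
[1] 0x0d->0x1e len=7 : 7f 3c 41 95 73 db 9b
[2] 0x0e->0x04 len=8 : 3c 41 95 73 db 9b 7b 0c
[3] 0x05->0x1e len=4 : 41 95 73 db
query mem[0x22]=0x73, mem[0x0b]=0x0c, mem[0x08]=0xdb, mem[0x1f]=0x95, mem[0x06]=0x95

MEM[0x22,0x0b,0x08,0x1f,0x06] = 73 0c db 95 95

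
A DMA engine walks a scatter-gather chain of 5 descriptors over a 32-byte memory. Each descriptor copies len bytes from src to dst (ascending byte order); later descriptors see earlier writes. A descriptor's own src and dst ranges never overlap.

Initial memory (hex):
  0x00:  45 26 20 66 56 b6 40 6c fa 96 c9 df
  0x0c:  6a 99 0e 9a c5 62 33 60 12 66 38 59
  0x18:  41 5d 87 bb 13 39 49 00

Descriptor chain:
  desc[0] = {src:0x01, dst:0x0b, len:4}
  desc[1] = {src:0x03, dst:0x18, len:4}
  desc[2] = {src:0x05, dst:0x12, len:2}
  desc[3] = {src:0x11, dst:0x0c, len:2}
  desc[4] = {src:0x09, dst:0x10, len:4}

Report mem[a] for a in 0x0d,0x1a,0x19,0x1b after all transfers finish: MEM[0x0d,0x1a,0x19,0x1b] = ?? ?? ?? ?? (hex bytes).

[0] 0x01->0x0b len=4 : 26 20 66 56
[1] 0x03->0x18 len=4 : 66 56 b6 40
[2] 0x05->0x12 len=2 : b6 40
[3] 0x11->0x0c len=2 : 62 b6
[4] 0x09->0x10 len=4 : 96 c9 26 62
query mem[0x0d]=0xb6, mem[0x1a]=0xb6, mem[0x19]=0x56, mem[0x1b]=0x40

MEM[0x0d,0x1a,0x19,0x1b] = b6 b6 56 40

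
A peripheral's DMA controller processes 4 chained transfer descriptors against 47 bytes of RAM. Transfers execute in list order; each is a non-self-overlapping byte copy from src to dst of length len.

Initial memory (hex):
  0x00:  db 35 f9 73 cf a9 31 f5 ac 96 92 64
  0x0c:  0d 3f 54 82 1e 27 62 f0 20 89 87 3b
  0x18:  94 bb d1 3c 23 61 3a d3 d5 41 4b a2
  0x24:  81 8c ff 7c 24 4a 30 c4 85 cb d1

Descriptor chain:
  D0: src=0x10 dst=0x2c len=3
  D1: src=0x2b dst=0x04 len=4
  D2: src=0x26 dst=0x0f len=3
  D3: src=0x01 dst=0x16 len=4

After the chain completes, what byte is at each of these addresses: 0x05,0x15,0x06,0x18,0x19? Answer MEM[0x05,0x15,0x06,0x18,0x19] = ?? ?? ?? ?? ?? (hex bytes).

MEM[0x05,0x15,0x06,0x18,0x19] = 1e 89 27 73 c4

  after D0: wrote 3B at 0x2c = 1e2762
  after D1: wrote 4B at 0x04 = c41e2762
  after D2: wrote 3B at 0x0f = ff7c24
  after D3: wrote 4B at 0x16 = 35f973c4
query mem[0x05]=0x1e, mem[0x15]=0x89, mem[0x06]=0x27, mem[0x18]=0x73, mem[0x19]=0xc4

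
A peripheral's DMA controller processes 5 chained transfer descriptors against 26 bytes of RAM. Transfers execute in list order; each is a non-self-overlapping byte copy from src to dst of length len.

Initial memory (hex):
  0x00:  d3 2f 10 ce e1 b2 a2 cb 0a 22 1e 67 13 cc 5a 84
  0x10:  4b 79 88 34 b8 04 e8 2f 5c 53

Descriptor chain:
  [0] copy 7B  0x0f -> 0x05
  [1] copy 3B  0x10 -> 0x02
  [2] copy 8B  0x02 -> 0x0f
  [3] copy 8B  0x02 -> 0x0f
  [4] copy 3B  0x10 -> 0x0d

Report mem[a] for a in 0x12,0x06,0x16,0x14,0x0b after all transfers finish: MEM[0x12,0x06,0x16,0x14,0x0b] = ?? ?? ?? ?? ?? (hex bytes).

MEM[0x12,0x06,0x16,0x14,0x0b] = 84 4b 34 79 04

#0 dst[0x05+7] := {0x84,0x4b,0x79,0x88,0x34,0xb8,0x04}
#1 dst[0x02+3] := {0x4b,0x79,0x88}
#2 dst[0x0f+8] := {0x4b,0x79,0x88,0x84,0x4b,0x79,0x88,0x34}
#3 dst[0x0f+8] := {0x4b,0x79,0x88,0x84,0x4b,0x79,0x88,0x34}
#4 dst[0x0d+3] := {0x79,0x88,0x84}
query mem[0x12]=0x84, mem[0x06]=0x4b, mem[0x16]=0x34, mem[0x14]=0x79, mem[0x0b]=0x04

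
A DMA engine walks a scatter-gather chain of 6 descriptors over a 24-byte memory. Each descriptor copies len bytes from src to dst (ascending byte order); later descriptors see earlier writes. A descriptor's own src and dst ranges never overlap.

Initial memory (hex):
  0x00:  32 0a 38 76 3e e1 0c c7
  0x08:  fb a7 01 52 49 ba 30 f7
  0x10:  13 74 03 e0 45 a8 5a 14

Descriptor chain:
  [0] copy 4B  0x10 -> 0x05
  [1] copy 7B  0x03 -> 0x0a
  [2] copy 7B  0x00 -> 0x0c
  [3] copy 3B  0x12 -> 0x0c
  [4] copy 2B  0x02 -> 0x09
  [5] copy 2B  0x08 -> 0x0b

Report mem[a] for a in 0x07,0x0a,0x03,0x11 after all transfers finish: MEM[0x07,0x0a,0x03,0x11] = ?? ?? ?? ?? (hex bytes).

MEM[0x07,0x0a,0x03,0x11] = 03 76 76 13

  after D0: wrote 4B at 0x05 = 137403e0
  after D1: wrote 7B at 0x0a = 763e137403e0a7
  after D2: wrote 7B at 0x0c = 320a38763e1374
  after D3: wrote 3B at 0x0c = 74e045
  after D4: wrote 2B at 0x09 = 3876
  after D5: wrote 2B at 0x0b = e038
query mem[0x07]=0x03, mem[0x0a]=0x76, mem[0x03]=0x76, mem[0x11]=0x13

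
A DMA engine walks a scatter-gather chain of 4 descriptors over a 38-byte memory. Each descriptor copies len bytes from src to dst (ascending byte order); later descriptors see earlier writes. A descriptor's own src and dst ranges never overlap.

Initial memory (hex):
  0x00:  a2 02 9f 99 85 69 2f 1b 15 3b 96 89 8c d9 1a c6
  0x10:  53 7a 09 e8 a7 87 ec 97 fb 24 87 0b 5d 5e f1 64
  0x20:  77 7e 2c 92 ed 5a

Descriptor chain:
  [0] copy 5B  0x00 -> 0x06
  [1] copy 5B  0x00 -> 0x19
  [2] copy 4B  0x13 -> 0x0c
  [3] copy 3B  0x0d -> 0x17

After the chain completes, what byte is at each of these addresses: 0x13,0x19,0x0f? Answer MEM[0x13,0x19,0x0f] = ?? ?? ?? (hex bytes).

  after D0: wrote 5B at 0x06 = a2029f9985
  after D1: wrote 5B at 0x19 = a2029f9985
  after D2: wrote 4B at 0x0c = e8a787ec
  after D3: wrote 3B at 0x17 = a787ec
query mem[0x13]=0xe8, mem[0x19]=0xec, mem[0x0f]=0xec

MEM[0x13,0x19,0x0f] = e8 ec ec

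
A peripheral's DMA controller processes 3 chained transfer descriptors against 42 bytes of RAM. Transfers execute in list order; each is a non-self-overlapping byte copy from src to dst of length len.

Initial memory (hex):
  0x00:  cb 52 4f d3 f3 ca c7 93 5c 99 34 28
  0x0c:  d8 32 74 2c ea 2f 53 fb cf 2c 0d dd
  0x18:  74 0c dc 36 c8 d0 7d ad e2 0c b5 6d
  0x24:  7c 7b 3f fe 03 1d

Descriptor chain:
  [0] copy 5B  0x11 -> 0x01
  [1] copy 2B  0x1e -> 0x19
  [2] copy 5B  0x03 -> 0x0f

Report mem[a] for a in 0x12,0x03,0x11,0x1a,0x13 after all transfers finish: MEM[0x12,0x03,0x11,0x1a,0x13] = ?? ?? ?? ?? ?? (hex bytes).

[0] 0x11->0x01 len=5 : 2f 53 fb cf 2c
[1] 0x1e->0x19 len=2 : 7d ad
[2] 0x03->0x0f len=5 : fb cf 2c c7 93
query mem[0x12]=0xc7, mem[0x03]=0xfb, mem[0x11]=0x2c, mem[0x1a]=0xad, mem[0x13]=0x93

MEM[0x12,0x03,0x11,0x1a,0x13] = c7 fb 2c ad 93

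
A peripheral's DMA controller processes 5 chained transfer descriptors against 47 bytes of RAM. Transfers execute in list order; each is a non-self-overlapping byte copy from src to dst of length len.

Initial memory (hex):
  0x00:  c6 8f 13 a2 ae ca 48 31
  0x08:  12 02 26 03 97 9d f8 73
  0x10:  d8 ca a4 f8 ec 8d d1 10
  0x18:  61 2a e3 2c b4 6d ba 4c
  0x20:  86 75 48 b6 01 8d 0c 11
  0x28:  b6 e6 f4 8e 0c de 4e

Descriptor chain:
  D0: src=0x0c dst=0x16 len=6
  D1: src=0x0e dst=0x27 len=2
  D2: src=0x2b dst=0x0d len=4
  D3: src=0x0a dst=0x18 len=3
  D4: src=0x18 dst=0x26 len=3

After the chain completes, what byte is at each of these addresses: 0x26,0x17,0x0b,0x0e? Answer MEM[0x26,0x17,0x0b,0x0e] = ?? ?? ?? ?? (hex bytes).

D0: mem[0x16..0x1b] <- [97 9d f8 73 d8 ca]
D1: mem[0x27..0x28] <- [f8 73]
D2: mem[0x0d..0x10] <- [8e 0c de 4e]
D3: mem[0x18..0x1a] <- [26 03 97]
D4: mem[0x26..0x28] <- [26 03 97]
query mem[0x26]=0x26, mem[0x17]=0x9d, mem[0x0b]=0x03, mem[0x0e]=0x0c

MEM[0x26,0x17,0x0b,0x0e] = 26 9d 03 0c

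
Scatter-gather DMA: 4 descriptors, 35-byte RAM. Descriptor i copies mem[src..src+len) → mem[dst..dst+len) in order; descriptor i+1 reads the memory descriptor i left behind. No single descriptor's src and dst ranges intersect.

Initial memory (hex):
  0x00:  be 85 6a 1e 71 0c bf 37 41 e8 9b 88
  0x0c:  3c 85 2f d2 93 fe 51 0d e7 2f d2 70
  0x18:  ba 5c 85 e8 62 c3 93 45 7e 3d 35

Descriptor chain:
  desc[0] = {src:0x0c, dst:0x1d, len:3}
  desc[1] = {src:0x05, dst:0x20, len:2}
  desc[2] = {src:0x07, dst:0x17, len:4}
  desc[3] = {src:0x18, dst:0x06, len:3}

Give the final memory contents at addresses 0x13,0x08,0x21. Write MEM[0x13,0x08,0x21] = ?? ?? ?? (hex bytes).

#0 dst[0x1d+3] := {0x3c,0x85,0x2f}
#1 dst[0x20+2] := {0x0c,0xbf}
#2 dst[0x17+4] := {0x37,0x41,0xe8,0x9b}
#3 dst[0x06+3] := {0x41,0xe8,0x9b}
query mem[0x13]=0x0d, mem[0x08]=0x9b, mem[0x21]=0xbf

MEM[0x13,0x08,0x21] = 0d 9b bf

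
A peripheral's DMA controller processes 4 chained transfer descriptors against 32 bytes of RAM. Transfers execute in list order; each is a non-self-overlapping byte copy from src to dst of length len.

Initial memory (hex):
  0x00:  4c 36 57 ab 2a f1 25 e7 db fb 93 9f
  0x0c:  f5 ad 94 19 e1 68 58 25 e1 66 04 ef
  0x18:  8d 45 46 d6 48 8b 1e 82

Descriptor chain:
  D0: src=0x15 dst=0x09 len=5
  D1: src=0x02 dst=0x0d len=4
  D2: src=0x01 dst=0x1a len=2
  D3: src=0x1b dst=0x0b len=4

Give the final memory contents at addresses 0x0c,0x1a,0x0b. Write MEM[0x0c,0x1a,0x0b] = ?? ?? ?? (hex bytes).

MEM[0x0c,0x1a,0x0b] = 48 36 57

  after D0: wrote 5B at 0x09 = 6604ef8d45
  after D1: wrote 4B at 0x0d = 57ab2af1
  after D2: wrote 2B at 0x1a = 3657
  after D3: wrote 4B at 0x0b = 57488b1e
query mem[0x0c]=0x48, mem[0x1a]=0x36, mem[0x0b]=0x57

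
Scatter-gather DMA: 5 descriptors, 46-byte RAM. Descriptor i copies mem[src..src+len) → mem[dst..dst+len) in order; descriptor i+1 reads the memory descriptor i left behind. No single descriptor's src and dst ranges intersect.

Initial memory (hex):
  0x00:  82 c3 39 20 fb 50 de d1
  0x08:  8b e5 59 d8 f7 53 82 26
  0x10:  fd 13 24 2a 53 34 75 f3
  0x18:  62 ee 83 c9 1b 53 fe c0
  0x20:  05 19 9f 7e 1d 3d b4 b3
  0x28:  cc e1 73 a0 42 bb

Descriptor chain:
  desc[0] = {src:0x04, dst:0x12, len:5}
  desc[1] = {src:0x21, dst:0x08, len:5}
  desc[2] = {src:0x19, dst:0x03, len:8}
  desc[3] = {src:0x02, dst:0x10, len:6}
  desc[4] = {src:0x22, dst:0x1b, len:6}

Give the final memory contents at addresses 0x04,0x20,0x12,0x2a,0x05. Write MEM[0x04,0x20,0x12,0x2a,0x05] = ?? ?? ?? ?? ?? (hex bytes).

[0] 0x04->0x12 len=5 : fb 50 de d1 8b
[1] 0x21->0x08 len=5 : 19 9f 7e 1d 3d
[2] 0x19->0x03 len=8 : ee 83 c9 1b 53 fe c0 05
[3] 0x02->0x10 len=6 : 39 ee 83 c9 1b 53
[4] 0x22->0x1b len=6 : 9f 7e 1d 3d b4 b3
query mem[0x04]=0x83, mem[0x20]=0xb3, mem[0x12]=0x83, mem[0x2a]=0x73, mem[0x05]=0xc9

MEM[0x04,0x20,0x12,0x2a,0x05] = 83 b3 83 73 c9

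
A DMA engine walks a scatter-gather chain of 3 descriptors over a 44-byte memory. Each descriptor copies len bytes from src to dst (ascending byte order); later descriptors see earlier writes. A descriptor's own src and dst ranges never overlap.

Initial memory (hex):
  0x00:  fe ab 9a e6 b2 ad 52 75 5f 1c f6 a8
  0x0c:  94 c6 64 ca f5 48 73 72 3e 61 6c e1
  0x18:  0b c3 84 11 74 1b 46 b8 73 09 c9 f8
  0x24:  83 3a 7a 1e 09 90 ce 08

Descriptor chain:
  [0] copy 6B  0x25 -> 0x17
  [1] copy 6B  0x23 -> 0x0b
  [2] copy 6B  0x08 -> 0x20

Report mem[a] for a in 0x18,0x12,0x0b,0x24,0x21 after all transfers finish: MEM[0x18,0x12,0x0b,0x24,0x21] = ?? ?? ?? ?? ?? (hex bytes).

  after D0: wrote 6B at 0x17 = 3a7a1e0990ce
  after D1: wrote 6B at 0x0b = f8833a7a1e09
  after D2: wrote 6B at 0x20 = 5f1cf6f8833a
query mem[0x18]=0x7a, mem[0x12]=0x73, mem[0x0b]=0xf8, mem[0x24]=0x83, mem[0x21]=0x1c

MEM[0x18,0x12,0x0b,0x24,0x21] = 7a 73 f8 83 1c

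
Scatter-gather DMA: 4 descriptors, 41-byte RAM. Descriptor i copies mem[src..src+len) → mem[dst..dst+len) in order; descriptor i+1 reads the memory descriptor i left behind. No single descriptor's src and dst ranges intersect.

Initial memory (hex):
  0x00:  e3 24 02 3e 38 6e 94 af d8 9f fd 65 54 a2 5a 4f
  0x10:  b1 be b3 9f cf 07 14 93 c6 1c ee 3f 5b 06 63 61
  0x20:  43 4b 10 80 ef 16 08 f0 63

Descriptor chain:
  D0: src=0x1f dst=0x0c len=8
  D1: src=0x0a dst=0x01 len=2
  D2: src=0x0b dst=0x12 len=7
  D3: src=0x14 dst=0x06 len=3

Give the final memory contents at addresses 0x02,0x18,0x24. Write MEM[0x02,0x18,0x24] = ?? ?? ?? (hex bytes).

  after D0: wrote 8B at 0x0c = 61434b1080ef1608
  after D1: wrote 2B at 0x01 = fd65
  after D2: wrote 7B at 0x12 = 6561434b1080ef
  after D3: wrote 3B at 0x06 = 434b10
query mem[0x02]=0x65, mem[0x18]=0xef, mem[0x24]=0xef

MEM[0x02,0x18,0x24] = 65 ef ef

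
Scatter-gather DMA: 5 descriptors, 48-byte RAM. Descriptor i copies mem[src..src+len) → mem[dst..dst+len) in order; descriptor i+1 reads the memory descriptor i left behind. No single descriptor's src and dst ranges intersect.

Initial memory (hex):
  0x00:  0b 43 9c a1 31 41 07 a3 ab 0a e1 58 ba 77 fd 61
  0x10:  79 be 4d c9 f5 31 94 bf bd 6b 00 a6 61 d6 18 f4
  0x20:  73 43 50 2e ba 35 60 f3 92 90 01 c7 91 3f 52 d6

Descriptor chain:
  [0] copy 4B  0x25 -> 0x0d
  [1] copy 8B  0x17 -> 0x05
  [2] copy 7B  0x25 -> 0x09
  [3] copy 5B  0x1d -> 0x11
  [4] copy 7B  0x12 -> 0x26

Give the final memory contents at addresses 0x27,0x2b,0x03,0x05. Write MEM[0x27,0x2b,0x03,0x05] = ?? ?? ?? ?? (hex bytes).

MEM[0x27,0x2b,0x03,0x05] = f4 bf a1 bf

D0: mem[0x0d..0x10] <- [35 60 f3 92]
D1: mem[0x05..0x0c] <- [bf bd 6b 00 a6 61 d6 18]
D2: mem[0x09..0x0f] <- [35 60 f3 92 90 01 c7]
D3: mem[0x11..0x15] <- [d6 18 f4 73 43]
D4: mem[0x26..0x2c] <- [18 f4 73 43 94 bf bd]
query mem[0x27]=0xf4, mem[0x2b]=0xbf, mem[0x03]=0xa1, mem[0x05]=0xbf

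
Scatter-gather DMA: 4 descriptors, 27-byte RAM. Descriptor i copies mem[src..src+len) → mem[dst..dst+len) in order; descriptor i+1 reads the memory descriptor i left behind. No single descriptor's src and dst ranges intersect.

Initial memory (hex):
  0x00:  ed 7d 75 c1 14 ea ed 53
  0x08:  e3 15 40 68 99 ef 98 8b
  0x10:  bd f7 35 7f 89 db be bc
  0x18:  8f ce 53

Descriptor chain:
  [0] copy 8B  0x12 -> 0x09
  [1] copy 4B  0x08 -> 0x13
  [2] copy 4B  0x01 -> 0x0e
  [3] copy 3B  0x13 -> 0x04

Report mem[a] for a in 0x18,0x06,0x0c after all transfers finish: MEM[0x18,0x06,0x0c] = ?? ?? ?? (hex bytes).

#0 dst[0x09+8] := {0x35,0x7f,0x89,0xdb,0xbe,0xbc,0x8f,0xce}
#1 dst[0x13+4] := {0xe3,0x35,0x7f,0x89}
#2 dst[0x0e+4] := {0x7d,0x75,0xc1,0x14}
#3 dst[0x04+3] := {0xe3,0x35,0x7f}
query mem[0x18]=0x8f, mem[0x06]=0x7f, mem[0x0c]=0xdb

MEM[0x18,0x06,0x0c] = 8f 7f db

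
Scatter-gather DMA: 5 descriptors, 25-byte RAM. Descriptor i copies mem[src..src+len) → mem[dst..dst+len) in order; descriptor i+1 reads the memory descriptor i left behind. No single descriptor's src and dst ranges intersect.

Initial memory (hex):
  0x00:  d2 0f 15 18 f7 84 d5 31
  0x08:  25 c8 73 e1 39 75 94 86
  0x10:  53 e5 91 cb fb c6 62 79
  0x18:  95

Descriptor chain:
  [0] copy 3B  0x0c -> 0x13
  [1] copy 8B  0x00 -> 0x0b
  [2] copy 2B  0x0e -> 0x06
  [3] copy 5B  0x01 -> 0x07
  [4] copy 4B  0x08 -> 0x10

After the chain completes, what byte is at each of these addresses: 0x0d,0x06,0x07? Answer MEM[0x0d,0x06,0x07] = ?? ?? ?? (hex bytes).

[0] 0x0c->0x13 len=3 : 39 75 94
[1] 0x00->0x0b len=8 : d2 0f 15 18 f7 84 d5 31
[2] 0x0e->0x06 len=2 : 18 f7
[3] 0x01->0x07 len=5 : 0f 15 18 f7 84
[4] 0x08->0x10 len=4 : 15 18 f7 84
query mem[0x0d]=0x15, mem[0x06]=0x18, mem[0x07]=0x0f

MEM[0x0d,0x06,0x07] = 15 18 0f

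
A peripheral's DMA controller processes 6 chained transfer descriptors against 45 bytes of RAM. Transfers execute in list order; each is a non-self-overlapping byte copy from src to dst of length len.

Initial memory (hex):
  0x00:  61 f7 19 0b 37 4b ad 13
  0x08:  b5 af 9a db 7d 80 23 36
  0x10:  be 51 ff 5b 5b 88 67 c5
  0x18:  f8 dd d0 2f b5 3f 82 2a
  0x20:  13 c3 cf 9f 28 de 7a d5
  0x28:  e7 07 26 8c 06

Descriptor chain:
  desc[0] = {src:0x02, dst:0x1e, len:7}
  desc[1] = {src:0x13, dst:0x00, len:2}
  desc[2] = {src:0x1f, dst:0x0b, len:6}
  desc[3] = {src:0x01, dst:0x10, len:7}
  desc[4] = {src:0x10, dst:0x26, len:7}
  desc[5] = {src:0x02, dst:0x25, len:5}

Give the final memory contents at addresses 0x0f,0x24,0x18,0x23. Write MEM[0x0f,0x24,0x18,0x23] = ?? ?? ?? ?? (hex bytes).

MEM[0x0f,0x24,0x18,0x23] = 13 b5 f8 13

[0] 0x02->0x1e len=7 : 19 0b 37 4b ad 13 b5
[1] 0x13->0x00 len=2 : 5b 5b
[2] 0x1f->0x0b len=6 : 0b 37 4b ad 13 b5
[3] 0x01->0x10 len=7 : 5b 19 0b 37 4b ad 13
[4] 0x10->0x26 len=7 : 5b 19 0b 37 4b ad 13
[5] 0x02->0x25 len=5 : 19 0b 37 4b ad
query mem[0x0f]=0x13, mem[0x24]=0xb5, mem[0x18]=0xf8, mem[0x23]=0x13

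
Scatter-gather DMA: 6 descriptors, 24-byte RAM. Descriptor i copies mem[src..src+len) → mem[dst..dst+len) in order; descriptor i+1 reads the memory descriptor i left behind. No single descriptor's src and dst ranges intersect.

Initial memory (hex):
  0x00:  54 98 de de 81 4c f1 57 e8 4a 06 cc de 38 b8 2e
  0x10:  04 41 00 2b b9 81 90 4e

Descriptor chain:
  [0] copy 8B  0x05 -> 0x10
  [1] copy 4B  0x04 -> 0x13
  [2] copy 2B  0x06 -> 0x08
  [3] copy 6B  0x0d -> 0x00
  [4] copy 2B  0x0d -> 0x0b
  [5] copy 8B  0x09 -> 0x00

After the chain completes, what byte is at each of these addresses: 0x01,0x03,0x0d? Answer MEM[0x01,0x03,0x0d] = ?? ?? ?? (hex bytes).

D0: mem[0x10..0x17] <- [4c f1 57 e8 4a 06 cc de]
D1: mem[0x13..0x16] <- [81 4c f1 57]
D2: mem[0x08..0x09] <- [f1 57]
D3: mem[0x00..0x05] <- [38 b8 2e 4c f1 57]
D4: mem[0x0b..0x0c] <- [38 b8]
D5: mem[0x00..0x07] <- [57 06 38 b8 38 b8 2e 4c]
query mem[0x01]=0x06, mem[0x03]=0xb8, mem[0x0d]=0x38

MEM[0x01,0x03,0x0d] = 06 b8 38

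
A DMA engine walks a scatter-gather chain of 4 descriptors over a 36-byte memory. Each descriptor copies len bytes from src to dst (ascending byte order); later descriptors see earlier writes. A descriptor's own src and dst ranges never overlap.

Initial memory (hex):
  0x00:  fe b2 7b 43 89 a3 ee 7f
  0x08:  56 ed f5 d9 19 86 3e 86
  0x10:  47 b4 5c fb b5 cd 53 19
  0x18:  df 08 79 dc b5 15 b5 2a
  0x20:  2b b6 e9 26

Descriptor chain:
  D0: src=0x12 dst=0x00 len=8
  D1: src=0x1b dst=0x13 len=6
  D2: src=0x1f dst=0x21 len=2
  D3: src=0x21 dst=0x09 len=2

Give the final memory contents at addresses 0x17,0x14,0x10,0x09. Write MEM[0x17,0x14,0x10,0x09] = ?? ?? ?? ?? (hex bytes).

MEM[0x17,0x14,0x10,0x09] = 2a b5 47 2a

  after D0: wrote 8B at 0x00 = 5cfbb5cd5319df08
  after D1: wrote 6B at 0x13 = dcb515b52a2b
  after D2: wrote 2B at 0x21 = 2a2b
  after D3: wrote 2B at 0x09 = 2a2b
query mem[0x17]=0x2a, mem[0x14]=0xb5, mem[0x10]=0x47, mem[0x09]=0x2a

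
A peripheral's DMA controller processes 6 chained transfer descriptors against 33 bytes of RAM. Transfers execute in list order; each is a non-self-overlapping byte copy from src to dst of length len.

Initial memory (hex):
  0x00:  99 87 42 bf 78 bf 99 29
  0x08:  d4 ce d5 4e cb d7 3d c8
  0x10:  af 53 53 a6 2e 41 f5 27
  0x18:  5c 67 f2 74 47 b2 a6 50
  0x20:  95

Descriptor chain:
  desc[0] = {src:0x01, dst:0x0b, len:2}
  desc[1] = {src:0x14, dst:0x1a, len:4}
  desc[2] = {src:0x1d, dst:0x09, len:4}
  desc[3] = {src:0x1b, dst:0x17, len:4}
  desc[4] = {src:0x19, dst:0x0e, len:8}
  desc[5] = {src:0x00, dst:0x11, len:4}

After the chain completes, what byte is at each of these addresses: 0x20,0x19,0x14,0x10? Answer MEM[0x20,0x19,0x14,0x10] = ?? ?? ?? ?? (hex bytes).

MEM[0x20,0x19,0x14,0x10] = 95 27 bf 41

  after D0: wrote 2B at 0x0b = 8742
  after D1: wrote 4B at 0x1a = 2e41f527
  after D2: wrote 4B at 0x09 = 27a65095
  after D3: wrote 4B at 0x17 = 41f527a6
  after D4: wrote 8B at 0x0e = 27a641f527a65095
  after D5: wrote 4B at 0x11 = 998742bf
query mem[0x20]=0x95, mem[0x19]=0x27, mem[0x14]=0xbf, mem[0x10]=0x41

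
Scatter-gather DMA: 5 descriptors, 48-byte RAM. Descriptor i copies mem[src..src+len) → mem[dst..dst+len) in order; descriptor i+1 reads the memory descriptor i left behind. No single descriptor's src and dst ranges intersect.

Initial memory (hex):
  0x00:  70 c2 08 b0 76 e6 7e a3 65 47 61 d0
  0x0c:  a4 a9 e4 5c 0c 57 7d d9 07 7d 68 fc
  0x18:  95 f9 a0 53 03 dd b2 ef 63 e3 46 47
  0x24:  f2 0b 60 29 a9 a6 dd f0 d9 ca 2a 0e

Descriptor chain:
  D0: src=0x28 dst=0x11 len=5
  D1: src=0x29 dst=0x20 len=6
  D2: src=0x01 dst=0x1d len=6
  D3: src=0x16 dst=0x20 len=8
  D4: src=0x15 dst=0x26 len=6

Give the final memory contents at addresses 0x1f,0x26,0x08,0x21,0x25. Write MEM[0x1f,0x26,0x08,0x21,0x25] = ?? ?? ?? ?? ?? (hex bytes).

[0] 0x28->0x11 len=5 : a9 a6 dd f0 d9
[1] 0x29->0x20 len=6 : a6 dd f0 d9 ca 2a
[2] 0x01->0x1d len=6 : c2 08 b0 76 e6 7e
[3] 0x16->0x20 len=8 : 68 fc 95 f9 a0 53 03 c2
[4] 0x15->0x26 len=6 : d9 68 fc 95 f9 a0
query mem[0x1f]=0xb0, mem[0x26]=0xd9, mem[0x08]=0x65, mem[0x21]=0xfc, mem[0x25]=0x53

MEM[0x1f,0x26,0x08,0x21,0x25] = b0 d9 65 fc 53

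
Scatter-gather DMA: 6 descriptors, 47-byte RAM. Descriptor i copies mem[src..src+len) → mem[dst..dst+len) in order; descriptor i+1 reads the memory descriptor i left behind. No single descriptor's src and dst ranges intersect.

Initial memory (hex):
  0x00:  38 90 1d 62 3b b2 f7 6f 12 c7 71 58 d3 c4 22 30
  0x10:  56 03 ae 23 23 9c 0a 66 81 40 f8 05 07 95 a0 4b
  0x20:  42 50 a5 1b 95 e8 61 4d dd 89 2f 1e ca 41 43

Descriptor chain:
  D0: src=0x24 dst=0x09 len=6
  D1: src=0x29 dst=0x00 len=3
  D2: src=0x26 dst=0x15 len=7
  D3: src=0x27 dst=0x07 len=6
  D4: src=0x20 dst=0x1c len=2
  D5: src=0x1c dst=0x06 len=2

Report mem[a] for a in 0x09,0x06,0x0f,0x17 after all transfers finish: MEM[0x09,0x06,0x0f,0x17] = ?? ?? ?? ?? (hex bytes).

MEM[0x09,0x06,0x0f,0x17] = 89 42 30 dd

  after D0: wrote 6B at 0x09 = 95e8614ddd89
  after D1: wrote 3B at 0x00 = 892f1e
  after D2: wrote 7B at 0x15 = 614ddd892f1eca
  after D3: wrote 6B at 0x07 = 4ddd892f1eca
  after D4: wrote 2B at 0x1c = 4250
  after D5: wrote 2B at 0x06 = 4250
query mem[0x09]=0x89, mem[0x06]=0x42, mem[0x0f]=0x30, mem[0x17]=0xdd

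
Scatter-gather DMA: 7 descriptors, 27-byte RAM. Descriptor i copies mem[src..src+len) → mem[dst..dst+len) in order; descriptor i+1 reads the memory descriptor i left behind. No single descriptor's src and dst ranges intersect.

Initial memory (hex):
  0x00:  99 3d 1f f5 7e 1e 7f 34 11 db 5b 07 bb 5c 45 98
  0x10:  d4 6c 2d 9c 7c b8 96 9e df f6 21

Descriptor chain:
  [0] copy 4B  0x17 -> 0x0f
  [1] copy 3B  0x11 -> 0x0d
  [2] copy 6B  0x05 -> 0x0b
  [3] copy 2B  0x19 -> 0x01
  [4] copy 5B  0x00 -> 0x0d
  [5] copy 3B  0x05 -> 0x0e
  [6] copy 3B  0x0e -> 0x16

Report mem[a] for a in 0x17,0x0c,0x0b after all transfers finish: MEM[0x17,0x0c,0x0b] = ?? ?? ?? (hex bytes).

MEM[0x17,0x0c,0x0b] = 7f 7f 1e

#0 dst[0x0f+4] := {0x9e,0xdf,0xf6,0x21}
#1 dst[0x0d+3] := {0xf6,0x21,0x9c}
#2 dst[0x0b+6] := {0x1e,0x7f,0x34,0x11,0xdb,0x5b}
#3 dst[0x01+2] := {0xf6,0x21}
#4 dst[0x0d+5] := {0x99,0xf6,0x21,0xf5,0x7e}
#5 dst[0x0e+3] := {0x1e,0x7f,0x34}
#6 dst[0x16+3] := {0x1e,0x7f,0x34}
query mem[0x17]=0x7f, mem[0x0c]=0x7f, mem[0x0b]=0x1e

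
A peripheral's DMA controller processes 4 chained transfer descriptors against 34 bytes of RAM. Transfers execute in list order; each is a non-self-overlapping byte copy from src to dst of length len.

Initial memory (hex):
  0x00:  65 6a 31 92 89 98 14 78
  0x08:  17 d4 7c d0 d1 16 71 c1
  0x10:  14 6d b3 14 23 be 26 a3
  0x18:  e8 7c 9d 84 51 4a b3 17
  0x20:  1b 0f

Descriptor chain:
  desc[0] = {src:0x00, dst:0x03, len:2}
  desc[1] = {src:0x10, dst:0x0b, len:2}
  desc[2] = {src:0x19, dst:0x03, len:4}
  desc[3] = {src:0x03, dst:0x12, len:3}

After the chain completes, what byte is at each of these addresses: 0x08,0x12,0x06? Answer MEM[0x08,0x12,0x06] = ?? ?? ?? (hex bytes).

MEM[0x08,0x12,0x06] = 17 7c 51

D0: mem[0x03..0x04] <- [65 6a]
D1: mem[0x0b..0x0c] <- [14 6d]
D2: mem[0x03..0x06] <- [7c 9d 84 51]
D3: mem[0x12..0x14] <- [7c 9d 84]
query mem[0x08]=0x17, mem[0x12]=0x7c, mem[0x06]=0x51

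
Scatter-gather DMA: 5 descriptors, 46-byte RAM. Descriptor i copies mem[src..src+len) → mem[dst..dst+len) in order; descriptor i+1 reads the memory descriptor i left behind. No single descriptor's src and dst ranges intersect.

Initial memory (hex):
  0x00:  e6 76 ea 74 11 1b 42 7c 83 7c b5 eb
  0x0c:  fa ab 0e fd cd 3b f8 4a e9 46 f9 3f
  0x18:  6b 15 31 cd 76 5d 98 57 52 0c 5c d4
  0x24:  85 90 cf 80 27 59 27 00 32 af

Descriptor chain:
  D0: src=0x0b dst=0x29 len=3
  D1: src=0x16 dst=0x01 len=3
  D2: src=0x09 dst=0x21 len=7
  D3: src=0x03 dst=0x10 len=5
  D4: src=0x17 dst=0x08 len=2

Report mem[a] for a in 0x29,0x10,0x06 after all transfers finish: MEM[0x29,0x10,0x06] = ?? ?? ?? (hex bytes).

  after D0: wrote 3B at 0x29 = ebfaab
  after D1: wrote 3B at 0x01 = f93f6b
  after D2: wrote 7B at 0x21 = 7cb5ebfaab0efd
  after D3: wrote 5B at 0x10 = 6b111b427c
  after D4: wrote 2B at 0x08 = 3f6b
query mem[0x29]=0xeb, mem[0x10]=0x6b, mem[0x06]=0x42

MEM[0x29,0x10,0x06] = eb 6b 42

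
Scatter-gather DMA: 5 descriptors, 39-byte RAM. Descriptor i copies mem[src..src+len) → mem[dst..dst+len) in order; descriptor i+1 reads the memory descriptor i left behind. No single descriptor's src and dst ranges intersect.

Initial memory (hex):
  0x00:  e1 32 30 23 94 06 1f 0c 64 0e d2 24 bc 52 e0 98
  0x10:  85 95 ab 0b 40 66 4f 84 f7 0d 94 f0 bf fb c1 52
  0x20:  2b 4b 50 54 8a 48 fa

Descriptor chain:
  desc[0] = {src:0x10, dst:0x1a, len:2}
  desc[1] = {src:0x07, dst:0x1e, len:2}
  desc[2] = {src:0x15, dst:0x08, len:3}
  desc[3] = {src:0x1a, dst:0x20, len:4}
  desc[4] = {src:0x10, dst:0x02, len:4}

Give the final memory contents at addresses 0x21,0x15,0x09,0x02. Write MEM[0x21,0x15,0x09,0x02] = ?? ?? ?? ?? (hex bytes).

MEM[0x21,0x15,0x09,0x02] = 95 66 4f 85

[0] 0x10->0x1a len=2 : 85 95
[1] 0x07->0x1e len=2 : 0c 64
[2] 0x15->0x08 len=3 : 66 4f 84
[3] 0x1a->0x20 len=4 : 85 95 bf fb
[4] 0x10->0x02 len=4 : 85 95 ab 0b
query mem[0x21]=0x95, mem[0x15]=0x66, mem[0x09]=0x4f, mem[0x02]=0x85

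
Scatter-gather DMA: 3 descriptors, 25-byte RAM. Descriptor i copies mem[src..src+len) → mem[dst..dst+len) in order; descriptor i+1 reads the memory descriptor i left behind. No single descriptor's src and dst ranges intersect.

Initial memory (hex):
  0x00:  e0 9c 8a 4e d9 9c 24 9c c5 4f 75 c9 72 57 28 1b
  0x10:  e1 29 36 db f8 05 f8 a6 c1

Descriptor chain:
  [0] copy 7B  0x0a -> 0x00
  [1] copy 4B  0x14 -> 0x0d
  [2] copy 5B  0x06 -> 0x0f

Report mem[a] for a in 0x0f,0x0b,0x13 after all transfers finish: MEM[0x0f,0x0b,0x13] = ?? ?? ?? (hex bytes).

  after D0: wrote 7B at 0x00 = 75c97257281be1
  after D1: wrote 4B at 0x0d = f805f8a6
  after D2: wrote 5B at 0x0f = e19cc54f75
query mem[0x0f]=0xe1, mem[0x0b]=0xc9, mem[0x13]=0x75

MEM[0x0f,0x0b,0x13] = e1 c9 75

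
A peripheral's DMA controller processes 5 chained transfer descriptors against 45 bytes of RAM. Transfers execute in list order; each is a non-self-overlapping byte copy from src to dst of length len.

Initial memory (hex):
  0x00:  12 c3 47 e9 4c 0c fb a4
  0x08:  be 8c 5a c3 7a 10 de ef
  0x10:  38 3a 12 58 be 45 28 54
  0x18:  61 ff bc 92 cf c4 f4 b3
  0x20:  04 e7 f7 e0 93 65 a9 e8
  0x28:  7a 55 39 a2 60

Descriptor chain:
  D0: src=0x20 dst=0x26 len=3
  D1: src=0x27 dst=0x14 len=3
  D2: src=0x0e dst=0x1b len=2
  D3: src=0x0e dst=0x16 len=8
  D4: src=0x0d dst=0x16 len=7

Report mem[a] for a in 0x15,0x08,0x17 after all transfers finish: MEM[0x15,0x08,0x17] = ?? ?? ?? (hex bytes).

  after D0: wrote 3B at 0x26 = 04e7f7
  after D1: wrote 3B at 0x14 = e7f755
  after D2: wrote 2B at 0x1b = deef
  after D3: wrote 8B at 0x16 = deef383a1258e7f7
  after D4: wrote 7B at 0x16 = 10deef383a1258
query mem[0x15]=0xf7, mem[0x08]=0xbe, mem[0x17]=0xde

MEM[0x15,0x08,0x17] = f7 be de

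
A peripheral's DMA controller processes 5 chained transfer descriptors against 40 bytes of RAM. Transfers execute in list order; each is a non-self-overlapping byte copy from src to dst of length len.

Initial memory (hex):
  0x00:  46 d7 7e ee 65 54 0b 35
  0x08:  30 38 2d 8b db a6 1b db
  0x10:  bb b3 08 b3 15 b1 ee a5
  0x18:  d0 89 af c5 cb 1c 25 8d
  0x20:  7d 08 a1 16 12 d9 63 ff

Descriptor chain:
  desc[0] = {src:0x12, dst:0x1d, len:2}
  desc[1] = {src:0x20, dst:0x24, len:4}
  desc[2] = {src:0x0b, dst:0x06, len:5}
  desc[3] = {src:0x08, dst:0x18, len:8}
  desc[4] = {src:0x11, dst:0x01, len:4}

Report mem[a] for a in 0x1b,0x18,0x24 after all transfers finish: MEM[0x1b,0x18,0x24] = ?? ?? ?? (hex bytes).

MEM[0x1b,0x18,0x24] = 8b a6 7d

D0: mem[0x1d..0x1e] <- [08 b3]
D1: mem[0x24..0x27] <- [7d 08 a1 16]
D2: mem[0x06..0x0a] <- [8b db a6 1b db]
D3: mem[0x18..0x1f] <- [a6 1b db 8b db a6 1b db]
D4: mem[0x01..0x04] <- [b3 08 b3 15]
query mem[0x1b]=0x8b, mem[0x18]=0xa6, mem[0x24]=0x7d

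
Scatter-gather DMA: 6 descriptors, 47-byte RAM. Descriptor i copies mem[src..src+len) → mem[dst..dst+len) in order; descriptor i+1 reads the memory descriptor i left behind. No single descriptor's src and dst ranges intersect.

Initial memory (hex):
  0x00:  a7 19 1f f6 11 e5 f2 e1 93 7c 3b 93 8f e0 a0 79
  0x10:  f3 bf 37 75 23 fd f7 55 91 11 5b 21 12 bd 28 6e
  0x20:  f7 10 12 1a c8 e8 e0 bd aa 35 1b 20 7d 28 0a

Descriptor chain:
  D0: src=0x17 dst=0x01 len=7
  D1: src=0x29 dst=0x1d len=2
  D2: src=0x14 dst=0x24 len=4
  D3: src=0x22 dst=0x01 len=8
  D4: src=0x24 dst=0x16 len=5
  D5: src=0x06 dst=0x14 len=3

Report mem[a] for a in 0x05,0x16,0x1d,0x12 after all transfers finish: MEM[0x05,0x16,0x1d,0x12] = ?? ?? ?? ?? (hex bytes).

[0] 0x17->0x01 len=7 : 55 91 11 5b 21 12 bd
[1] 0x29->0x1d len=2 : 35 1b
[2] 0x14->0x24 len=4 : 23 fd f7 55
[3] 0x22->0x01 len=8 : 12 1a 23 fd f7 55 aa 35
[4] 0x24->0x16 len=5 : 23 fd f7 55 aa
[5] 0x06->0x14 len=3 : 55 aa 35
query mem[0x05]=0xf7, mem[0x16]=0x35, mem[0x1d]=0x35, mem[0x12]=0x37

MEM[0x05,0x16,0x1d,0x12] = f7 35 35 37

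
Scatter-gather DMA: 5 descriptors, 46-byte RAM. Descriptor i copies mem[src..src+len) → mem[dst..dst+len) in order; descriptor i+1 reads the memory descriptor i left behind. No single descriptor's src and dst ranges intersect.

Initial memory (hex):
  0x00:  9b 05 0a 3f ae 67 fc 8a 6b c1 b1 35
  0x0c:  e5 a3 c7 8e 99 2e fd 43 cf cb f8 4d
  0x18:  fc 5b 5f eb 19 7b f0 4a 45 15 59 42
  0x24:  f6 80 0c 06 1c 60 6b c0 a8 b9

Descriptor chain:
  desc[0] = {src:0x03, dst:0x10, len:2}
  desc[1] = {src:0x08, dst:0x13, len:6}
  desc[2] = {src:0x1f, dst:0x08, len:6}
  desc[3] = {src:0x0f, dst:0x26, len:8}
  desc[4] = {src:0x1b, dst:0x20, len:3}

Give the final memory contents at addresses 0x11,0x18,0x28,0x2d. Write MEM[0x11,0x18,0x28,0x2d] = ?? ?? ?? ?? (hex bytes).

D0: mem[0x10..0x11] <- [3f ae]
D1: mem[0x13..0x18] <- [6b c1 b1 35 e5 a3]
D2: mem[0x08..0x0d] <- [4a 45 15 59 42 f6]
D3: mem[0x26..0x2d] <- [8e 3f ae fd 6b c1 b1 35]
D4: mem[0x20..0x22] <- [eb 19 7b]
query mem[0x11]=0xae, mem[0x18]=0xa3, mem[0x28]=0xae, mem[0x2d]=0x35

MEM[0x11,0x18,0x28,0x2d] = ae a3 ae 35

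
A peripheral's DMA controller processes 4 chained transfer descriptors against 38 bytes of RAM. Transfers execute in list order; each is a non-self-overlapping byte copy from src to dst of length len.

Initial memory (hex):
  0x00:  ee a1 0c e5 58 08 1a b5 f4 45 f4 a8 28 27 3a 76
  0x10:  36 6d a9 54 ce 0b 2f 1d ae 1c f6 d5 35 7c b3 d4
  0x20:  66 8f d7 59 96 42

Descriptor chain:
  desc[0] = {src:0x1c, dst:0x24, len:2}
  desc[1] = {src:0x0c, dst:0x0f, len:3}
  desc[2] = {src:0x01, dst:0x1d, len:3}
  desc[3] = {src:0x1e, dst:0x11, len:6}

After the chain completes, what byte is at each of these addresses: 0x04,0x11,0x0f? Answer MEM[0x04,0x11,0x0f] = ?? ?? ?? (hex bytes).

D0: mem[0x24..0x25] <- [35 7c]
D1: mem[0x0f..0x11] <- [28 27 3a]
D2: mem[0x1d..0x1f] <- [a1 0c e5]
D3: mem[0x11..0x16] <- [0c e5 66 8f d7 59]
query mem[0x04]=0x58, mem[0x11]=0x0c, mem[0x0f]=0x28

MEM[0x04,0x11,0x0f] = 58 0c 28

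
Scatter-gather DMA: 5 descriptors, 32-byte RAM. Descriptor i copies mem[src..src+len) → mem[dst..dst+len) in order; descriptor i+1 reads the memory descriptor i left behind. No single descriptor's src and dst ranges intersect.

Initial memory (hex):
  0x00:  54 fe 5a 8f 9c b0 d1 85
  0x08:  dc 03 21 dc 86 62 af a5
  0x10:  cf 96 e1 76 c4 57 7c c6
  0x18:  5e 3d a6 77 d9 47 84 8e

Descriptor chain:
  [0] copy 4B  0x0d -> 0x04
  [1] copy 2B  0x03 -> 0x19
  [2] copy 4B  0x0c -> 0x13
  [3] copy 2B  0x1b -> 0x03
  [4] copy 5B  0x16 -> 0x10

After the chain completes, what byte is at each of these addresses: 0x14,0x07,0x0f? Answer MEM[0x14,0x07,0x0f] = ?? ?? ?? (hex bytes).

MEM[0x14,0x07,0x0f] = 62 cf a5

#0 dst[0x04+4] := {0x62,0xaf,0xa5,0xcf}
#1 dst[0x19+2] := {0x8f,0x62}
#2 dst[0x13+4] := {0x86,0x62,0xaf,0xa5}
#3 dst[0x03+2] := {0x77,0xd9}
#4 dst[0x10+5] := {0xa5,0xc6,0x5e,0x8f,0x62}
query mem[0x14]=0x62, mem[0x07]=0xcf, mem[0x0f]=0xa5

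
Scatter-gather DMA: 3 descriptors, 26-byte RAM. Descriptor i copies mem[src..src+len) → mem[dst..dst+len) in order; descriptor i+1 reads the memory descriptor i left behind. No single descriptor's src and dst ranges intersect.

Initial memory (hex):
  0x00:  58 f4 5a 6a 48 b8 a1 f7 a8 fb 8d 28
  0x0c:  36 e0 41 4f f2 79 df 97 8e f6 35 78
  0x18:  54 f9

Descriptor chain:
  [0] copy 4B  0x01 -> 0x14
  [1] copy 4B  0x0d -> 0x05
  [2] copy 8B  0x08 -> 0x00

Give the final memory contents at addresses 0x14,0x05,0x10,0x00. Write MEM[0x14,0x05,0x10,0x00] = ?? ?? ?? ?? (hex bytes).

MEM[0x14,0x05,0x10,0x00] = f4 e0 f2 f2

  after D0: wrote 4B at 0x14 = f45a6a48
  after D1: wrote 4B at 0x05 = e0414ff2
  after D2: wrote 8B at 0x00 = f2fb8d2836e0414f
query mem[0x14]=0xf4, mem[0x05]=0xe0, mem[0x10]=0xf2, mem[0x00]=0xf2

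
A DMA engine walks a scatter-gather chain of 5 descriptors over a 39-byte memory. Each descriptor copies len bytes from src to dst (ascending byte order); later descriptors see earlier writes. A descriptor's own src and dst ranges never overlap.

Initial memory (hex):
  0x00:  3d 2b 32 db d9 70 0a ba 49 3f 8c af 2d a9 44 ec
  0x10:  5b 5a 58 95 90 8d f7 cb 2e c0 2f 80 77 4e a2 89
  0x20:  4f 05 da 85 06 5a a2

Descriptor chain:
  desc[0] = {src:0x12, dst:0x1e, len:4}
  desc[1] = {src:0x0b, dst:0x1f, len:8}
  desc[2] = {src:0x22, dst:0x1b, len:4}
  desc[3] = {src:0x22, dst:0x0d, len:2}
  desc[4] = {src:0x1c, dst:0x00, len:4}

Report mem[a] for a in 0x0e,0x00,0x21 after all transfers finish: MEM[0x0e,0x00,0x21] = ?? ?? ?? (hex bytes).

MEM[0x0e,0x00,0x21] = ec ec a9

  after D0: wrote 4B at 0x1e = 5895908d
  after D1: wrote 8B at 0x1f = af2da944ec5b5a58
  after D2: wrote 4B at 0x1b = 44ec5b5a
  after D3: wrote 2B at 0x0d = 44ec
  after D4: wrote 4B at 0x00 = ec5b5aaf
query mem[0x0e]=0xec, mem[0x00]=0xec, mem[0x21]=0xa9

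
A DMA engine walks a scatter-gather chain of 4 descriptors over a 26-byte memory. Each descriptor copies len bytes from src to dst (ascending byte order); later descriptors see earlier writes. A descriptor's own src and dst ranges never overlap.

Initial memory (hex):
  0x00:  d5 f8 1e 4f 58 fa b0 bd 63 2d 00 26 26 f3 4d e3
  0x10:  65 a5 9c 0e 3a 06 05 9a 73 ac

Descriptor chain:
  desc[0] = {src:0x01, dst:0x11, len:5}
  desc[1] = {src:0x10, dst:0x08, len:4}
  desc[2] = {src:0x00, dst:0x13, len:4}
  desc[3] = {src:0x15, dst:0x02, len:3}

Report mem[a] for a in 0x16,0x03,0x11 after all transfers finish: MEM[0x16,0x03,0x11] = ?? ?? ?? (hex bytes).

#0 dst[0x11+5] := {0xf8,0x1e,0x4f,0x58,0xfa}
#1 dst[0x08+4] := {0x65,0xf8,0x1e,0x4f}
#2 dst[0x13+4] := {0xd5,0xf8,0x1e,0x4f}
#3 dst[0x02+3] := {0x1e,0x4f,0x9a}
query mem[0x16]=0x4f, mem[0x03]=0x4f, mem[0x11]=0xf8

MEM[0x16,0x03,0x11] = 4f 4f f8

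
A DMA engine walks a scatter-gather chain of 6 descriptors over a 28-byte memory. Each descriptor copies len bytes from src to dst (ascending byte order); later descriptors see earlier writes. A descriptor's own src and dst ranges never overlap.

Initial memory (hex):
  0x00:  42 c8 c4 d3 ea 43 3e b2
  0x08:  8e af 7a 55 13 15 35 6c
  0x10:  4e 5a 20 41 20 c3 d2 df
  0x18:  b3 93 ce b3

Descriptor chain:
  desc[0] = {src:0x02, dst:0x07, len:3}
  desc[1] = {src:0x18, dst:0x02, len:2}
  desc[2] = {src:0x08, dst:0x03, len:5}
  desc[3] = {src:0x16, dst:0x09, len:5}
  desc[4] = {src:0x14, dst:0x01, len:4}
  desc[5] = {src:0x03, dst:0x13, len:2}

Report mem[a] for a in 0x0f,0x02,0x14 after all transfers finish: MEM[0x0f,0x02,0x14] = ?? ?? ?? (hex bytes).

MEM[0x0f,0x02,0x14] = 6c c3 df

D0: mem[0x07..0x09] <- [c4 d3 ea]
D1: mem[0x02..0x03] <- [b3 93]
D2: mem[0x03..0x07] <- [d3 ea 7a 55 13]
D3: mem[0x09..0x0d] <- [d2 df b3 93 ce]
D4: mem[0x01..0x04] <- [20 c3 d2 df]
D5: mem[0x13..0x14] <- [d2 df]
query mem[0x0f]=0x6c, mem[0x02]=0xc3, mem[0x14]=0xdf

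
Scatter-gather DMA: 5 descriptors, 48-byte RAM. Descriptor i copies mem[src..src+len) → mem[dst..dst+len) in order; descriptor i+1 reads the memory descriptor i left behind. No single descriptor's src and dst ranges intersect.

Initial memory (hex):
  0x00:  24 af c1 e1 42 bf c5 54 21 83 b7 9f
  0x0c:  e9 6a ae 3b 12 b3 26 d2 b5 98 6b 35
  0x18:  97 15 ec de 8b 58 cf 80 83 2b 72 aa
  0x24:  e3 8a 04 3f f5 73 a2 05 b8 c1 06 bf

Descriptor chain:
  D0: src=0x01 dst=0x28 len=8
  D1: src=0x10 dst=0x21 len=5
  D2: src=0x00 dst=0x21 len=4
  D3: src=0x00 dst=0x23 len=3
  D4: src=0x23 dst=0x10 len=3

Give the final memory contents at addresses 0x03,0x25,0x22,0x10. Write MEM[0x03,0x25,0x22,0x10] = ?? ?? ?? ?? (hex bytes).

D0: mem[0x28..0x2f] <- [af c1 e1 42 bf c5 54 21]
D1: mem[0x21..0x25] <- [12 b3 26 d2 b5]
D2: mem[0x21..0x24] <- [24 af c1 e1]
D3: mem[0x23..0x25] <- [24 af c1]
D4: mem[0x10..0x12] <- [24 af c1]
query mem[0x03]=0xe1, mem[0x25]=0xc1, mem[0x22]=0xaf, mem[0x10]=0x24

MEM[0x03,0x25,0x22,0x10] = e1 c1 af 24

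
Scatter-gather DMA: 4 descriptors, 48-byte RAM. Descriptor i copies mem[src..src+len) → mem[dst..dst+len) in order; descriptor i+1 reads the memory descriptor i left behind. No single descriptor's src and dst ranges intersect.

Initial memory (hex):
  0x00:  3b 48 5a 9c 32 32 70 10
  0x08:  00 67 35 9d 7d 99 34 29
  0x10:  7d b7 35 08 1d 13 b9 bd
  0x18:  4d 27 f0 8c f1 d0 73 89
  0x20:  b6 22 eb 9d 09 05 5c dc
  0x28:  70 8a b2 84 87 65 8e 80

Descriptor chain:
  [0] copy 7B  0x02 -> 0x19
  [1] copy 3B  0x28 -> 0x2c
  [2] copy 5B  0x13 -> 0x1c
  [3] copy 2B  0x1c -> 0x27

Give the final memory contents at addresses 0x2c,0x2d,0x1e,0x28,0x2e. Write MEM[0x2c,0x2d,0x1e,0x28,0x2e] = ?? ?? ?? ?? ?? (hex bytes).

#0 dst[0x19+7] := {0x5a,0x9c,0x32,0x32,0x70,0x10,0x00}
#1 dst[0x2c+3] := {0x70,0x8a,0xb2}
#2 dst[0x1c+5] := {0x08,0x1d,0x13,0xb9,0xbd}
#3 dst[0x27+2] := {0x08,0x1d}
query mem[0x2c]=0x70, mem[0x2d]=0x8a, mem[0x1e]=0x13, mem[0x28]=0x1d, mem[0x2e]=0xb2

MEM[0x2c,0x2d,0x1e,0x28,0x2e] = 70 8a 13 1d b2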